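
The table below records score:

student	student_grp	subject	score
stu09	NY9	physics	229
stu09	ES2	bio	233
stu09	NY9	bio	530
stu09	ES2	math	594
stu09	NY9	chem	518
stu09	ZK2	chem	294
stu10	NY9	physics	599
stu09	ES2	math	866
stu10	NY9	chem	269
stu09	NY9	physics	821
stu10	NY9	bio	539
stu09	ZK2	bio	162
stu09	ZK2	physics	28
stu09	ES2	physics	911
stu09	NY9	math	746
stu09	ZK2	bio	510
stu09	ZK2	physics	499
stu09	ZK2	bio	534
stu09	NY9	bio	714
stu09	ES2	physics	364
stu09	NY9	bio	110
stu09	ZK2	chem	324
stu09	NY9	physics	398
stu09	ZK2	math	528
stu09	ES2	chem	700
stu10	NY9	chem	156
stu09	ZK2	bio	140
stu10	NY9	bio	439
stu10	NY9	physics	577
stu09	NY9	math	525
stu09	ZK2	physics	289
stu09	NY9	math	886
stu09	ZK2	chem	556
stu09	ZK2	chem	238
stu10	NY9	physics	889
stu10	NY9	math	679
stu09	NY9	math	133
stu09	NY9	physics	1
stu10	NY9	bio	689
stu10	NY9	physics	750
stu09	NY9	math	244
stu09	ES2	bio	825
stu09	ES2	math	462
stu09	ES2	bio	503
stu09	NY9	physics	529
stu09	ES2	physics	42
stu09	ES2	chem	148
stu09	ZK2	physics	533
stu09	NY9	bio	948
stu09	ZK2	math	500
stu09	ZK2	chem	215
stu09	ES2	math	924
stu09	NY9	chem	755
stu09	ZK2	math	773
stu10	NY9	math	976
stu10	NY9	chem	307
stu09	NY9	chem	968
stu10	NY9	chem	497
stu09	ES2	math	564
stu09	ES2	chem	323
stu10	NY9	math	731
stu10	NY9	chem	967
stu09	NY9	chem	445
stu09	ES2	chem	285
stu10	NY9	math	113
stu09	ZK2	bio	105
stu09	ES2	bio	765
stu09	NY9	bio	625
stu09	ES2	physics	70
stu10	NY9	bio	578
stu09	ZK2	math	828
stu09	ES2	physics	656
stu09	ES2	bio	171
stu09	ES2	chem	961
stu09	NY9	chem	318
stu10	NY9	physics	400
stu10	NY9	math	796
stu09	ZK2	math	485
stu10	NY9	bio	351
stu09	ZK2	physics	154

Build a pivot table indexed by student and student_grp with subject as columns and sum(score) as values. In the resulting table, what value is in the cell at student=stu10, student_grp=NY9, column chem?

Rows with student=stu10, student_grp=NY9 and subject=chem: score values are 269, 156, 307, 497, 967.
269 + 156 + 307 + 497 + 967 = 2196.

2196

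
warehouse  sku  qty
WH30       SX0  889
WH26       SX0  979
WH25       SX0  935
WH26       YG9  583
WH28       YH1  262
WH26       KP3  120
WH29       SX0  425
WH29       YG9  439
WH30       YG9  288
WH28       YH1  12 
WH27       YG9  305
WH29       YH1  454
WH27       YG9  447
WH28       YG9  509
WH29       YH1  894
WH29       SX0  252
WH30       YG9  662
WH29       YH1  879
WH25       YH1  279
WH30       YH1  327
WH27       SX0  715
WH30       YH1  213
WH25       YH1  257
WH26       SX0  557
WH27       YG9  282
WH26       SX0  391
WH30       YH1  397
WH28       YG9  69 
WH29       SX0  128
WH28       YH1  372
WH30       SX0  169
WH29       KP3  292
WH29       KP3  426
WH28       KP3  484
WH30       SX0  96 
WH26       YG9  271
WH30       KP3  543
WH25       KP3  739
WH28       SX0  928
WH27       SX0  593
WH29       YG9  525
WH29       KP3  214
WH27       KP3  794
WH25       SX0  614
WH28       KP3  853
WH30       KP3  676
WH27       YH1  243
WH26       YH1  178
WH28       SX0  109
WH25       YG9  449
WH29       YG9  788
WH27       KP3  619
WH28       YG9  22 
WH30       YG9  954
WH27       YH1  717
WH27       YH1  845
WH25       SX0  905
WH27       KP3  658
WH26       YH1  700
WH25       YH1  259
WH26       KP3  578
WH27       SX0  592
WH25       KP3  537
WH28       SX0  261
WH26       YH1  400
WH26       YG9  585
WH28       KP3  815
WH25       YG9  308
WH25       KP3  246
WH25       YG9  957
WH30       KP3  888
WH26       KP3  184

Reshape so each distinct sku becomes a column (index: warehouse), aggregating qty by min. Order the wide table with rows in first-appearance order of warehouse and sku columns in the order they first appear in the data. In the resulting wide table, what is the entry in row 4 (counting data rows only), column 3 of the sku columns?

With rows in first-appearance order of warehouse, row 4 is warehouse=WH28. sku columns in first-appearance order: SX0, YG9, YH1, KP3; column 3 is YH1.
Long rows with warehouse=WH28, sku=YH1: min(262, 12, 372) = 12.

12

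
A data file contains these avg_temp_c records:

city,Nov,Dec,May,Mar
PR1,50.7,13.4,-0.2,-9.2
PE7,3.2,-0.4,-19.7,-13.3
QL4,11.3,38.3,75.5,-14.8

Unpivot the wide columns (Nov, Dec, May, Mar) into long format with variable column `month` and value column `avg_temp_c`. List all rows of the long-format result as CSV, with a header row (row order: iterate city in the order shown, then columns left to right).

city,month,avg_temp_c
PR1,Nov,50.7
PR1,Dec,13.4
PR1,May,-0.2
PR1,Mar,-9.2
PE7,Nov,3.2
PE7,Dec,-0.4
PE7,May,-19.7
PE7,Mar,-13.3
QL4,Nov,11.3
QL4,Dec,38.3
QL4,May,75.5
QL4,Mar,-14.8

Each (city, column) pair becomes one row: 3 × 4 = 12 rows.
For example, (PR1, Nov) → avg_temp_c=50.7.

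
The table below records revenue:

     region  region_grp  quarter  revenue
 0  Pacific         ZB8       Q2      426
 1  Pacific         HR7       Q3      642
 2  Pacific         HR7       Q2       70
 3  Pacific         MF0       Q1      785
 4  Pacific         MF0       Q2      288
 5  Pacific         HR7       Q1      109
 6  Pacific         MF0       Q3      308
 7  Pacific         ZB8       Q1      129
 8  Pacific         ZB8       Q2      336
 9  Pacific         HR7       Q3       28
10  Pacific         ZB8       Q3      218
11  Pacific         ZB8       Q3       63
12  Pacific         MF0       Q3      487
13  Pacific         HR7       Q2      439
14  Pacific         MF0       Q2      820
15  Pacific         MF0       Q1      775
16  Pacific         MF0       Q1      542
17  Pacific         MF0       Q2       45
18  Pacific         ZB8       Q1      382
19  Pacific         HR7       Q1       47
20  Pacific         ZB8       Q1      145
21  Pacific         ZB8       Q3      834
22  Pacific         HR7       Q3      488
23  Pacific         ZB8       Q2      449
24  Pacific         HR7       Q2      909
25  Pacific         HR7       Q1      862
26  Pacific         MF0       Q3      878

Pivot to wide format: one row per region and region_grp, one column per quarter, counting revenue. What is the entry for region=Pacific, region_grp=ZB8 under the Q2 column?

3

Rows with region=Pacific, region_grp=ZB8 and quarter=Q2: revenue values are 426, 336, 449.
3 rows match — count = 3.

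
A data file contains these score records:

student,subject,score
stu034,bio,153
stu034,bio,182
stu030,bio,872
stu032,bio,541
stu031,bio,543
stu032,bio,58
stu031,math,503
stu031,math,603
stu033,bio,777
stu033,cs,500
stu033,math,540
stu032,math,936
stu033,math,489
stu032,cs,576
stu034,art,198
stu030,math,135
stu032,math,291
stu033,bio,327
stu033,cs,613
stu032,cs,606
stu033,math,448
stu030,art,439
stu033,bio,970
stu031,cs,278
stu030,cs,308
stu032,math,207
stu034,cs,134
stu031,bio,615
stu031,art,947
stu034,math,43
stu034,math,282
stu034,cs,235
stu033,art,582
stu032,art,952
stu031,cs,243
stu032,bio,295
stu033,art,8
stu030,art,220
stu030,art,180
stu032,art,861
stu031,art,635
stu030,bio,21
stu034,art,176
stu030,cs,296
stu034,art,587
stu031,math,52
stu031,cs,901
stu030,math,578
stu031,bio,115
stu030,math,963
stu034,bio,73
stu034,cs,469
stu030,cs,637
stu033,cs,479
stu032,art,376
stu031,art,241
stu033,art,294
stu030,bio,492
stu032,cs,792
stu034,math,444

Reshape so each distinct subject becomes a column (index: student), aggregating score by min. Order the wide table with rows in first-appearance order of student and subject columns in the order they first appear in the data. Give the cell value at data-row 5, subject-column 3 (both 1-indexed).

With rows in first-appearance order of student, row 5 is student=stu033. subject columns in first-appearance order: bio, math, cs, art; column 3 is cs.
Long rows with student=stu033, subject=cs: min(500, 613, 479) = 479.

479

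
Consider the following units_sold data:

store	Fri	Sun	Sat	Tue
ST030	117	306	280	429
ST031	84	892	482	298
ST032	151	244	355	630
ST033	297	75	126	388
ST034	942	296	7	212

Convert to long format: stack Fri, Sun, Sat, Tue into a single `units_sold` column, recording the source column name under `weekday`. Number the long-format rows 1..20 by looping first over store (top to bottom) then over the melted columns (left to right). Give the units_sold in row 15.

20 rows total (5 × 4). Row 15: index ⌊(15-1)/4⌋ = 3 into store → ST033; (15-1) mod 4 = 2 into the melted columns → Sat.
So row 15 is (ST033, Sat, 126); units_sold = 126.

126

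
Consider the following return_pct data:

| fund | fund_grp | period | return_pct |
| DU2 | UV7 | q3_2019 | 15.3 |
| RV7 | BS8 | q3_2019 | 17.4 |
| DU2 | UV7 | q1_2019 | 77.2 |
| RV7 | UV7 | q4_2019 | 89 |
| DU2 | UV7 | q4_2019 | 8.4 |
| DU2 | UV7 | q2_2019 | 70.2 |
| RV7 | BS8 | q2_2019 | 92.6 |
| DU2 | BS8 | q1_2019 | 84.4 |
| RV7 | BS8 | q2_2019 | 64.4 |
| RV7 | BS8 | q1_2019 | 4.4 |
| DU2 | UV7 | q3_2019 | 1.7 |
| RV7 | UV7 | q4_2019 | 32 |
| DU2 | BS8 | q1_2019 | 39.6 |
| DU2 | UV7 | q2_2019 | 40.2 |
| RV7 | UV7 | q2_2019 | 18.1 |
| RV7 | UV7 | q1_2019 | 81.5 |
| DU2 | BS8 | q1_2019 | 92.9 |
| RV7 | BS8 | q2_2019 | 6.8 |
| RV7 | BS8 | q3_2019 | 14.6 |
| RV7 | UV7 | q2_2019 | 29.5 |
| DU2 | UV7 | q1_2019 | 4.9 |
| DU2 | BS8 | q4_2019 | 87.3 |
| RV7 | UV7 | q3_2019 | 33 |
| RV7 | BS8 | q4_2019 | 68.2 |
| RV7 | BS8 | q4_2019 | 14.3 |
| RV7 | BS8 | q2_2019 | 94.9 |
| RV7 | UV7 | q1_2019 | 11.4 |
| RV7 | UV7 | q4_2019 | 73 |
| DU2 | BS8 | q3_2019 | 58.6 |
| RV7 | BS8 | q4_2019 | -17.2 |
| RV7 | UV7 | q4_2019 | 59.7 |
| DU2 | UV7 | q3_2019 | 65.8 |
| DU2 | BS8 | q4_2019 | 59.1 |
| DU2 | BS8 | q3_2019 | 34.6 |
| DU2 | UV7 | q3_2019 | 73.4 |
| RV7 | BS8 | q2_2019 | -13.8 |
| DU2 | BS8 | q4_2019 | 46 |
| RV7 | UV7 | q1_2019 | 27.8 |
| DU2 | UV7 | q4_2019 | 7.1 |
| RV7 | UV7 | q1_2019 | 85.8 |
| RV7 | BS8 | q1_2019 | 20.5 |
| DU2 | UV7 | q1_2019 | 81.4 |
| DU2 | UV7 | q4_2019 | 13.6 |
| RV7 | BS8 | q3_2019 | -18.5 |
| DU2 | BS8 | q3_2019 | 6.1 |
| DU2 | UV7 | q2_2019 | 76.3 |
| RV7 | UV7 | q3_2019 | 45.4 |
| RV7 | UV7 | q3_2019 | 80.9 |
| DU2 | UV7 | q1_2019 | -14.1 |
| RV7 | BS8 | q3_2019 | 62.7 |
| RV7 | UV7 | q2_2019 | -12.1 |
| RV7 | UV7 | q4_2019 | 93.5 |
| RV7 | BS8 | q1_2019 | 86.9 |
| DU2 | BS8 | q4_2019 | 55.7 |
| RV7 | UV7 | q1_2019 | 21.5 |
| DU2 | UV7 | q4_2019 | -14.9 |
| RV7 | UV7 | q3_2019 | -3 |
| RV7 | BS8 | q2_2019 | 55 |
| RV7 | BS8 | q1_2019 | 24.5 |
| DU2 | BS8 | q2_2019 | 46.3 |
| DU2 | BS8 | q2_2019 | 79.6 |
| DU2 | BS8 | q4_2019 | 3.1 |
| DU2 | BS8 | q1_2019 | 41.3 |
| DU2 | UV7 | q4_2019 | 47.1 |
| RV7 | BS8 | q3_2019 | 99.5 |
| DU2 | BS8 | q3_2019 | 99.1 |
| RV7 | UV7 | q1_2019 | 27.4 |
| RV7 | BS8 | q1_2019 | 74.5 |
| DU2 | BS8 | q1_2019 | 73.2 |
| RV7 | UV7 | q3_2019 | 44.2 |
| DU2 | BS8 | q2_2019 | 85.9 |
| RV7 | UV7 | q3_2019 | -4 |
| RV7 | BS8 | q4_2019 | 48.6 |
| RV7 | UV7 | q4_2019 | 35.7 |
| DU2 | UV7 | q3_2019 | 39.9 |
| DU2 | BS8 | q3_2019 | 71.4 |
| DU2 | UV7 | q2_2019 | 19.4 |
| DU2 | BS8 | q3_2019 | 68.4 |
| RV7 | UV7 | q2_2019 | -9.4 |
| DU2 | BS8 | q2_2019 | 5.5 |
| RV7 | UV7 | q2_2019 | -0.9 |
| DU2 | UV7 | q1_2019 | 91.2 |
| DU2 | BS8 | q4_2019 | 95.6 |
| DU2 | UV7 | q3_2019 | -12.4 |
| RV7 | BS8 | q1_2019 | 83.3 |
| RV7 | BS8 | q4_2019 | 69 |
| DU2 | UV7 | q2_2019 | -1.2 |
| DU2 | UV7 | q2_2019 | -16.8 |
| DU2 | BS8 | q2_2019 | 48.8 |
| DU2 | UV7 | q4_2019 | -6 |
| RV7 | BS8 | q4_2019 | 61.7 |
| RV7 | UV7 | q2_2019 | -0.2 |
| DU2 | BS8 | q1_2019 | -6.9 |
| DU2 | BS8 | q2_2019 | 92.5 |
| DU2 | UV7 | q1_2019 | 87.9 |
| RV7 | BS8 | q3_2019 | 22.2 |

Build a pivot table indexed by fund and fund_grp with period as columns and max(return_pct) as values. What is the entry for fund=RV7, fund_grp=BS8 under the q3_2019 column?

Rows with fund=RV7, fund_grp=BS8 and period=q3_2019: return_pct values are 17.4, 14.6, -18.5, 62.7, 99.5, 22.2.
max(17.4, 14.6, -18.5, 62.7, 99.5, 22.2) = 99.5.

99.5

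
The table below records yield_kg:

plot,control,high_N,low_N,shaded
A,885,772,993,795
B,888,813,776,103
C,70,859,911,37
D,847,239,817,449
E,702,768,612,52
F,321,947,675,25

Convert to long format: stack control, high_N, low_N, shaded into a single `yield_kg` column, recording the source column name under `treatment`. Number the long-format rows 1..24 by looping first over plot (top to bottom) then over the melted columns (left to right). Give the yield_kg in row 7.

24 rows total (6 × 4). Row 7: index ⌊(7-1)/4⌋ = 1 into plot → B; (7-1) mod 4 = 2 into the melted columns → low_N.
So row 7 is (B, low_N, 776); yield_kg = 776.

776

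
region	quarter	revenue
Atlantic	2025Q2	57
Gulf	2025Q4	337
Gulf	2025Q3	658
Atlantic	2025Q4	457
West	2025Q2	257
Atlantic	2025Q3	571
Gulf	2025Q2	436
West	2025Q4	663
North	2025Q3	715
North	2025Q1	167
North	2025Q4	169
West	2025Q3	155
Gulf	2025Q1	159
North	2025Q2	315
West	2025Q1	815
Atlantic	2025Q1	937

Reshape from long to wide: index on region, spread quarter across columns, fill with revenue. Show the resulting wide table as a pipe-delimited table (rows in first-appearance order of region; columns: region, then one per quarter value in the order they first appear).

Columns: region plus the 4 distinct quarter values (2025Q2, 2025Q4, 2025Q3, 2025Q1).
For example, row Atlantic column 2025Q2 takes revenue=57 from the long row (Atlantic, 2025Q2).

| region | 2025Q2 | 2025Q4 | 2025Q3 | 2025Q1 |
| Atlantic | 57 | 457 | 571 | 937 |
| Gulf | 436 | 337 | 658 | 159 |
| West | 257 | 663 | 155 | 815 |
| North | 315 | 169 | 715 | 167 |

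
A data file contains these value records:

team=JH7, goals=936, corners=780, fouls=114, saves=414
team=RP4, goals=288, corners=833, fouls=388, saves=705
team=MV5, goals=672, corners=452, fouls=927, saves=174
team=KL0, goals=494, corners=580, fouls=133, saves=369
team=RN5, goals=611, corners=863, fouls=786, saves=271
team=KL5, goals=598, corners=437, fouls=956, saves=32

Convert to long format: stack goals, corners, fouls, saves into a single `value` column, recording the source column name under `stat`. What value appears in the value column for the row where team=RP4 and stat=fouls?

Unpivoting turns each (team, wide-column) pair into one long row.
The wide cell at row RP4, column fouls holds 388, so the long row (RP4, fouls) has value=388.

388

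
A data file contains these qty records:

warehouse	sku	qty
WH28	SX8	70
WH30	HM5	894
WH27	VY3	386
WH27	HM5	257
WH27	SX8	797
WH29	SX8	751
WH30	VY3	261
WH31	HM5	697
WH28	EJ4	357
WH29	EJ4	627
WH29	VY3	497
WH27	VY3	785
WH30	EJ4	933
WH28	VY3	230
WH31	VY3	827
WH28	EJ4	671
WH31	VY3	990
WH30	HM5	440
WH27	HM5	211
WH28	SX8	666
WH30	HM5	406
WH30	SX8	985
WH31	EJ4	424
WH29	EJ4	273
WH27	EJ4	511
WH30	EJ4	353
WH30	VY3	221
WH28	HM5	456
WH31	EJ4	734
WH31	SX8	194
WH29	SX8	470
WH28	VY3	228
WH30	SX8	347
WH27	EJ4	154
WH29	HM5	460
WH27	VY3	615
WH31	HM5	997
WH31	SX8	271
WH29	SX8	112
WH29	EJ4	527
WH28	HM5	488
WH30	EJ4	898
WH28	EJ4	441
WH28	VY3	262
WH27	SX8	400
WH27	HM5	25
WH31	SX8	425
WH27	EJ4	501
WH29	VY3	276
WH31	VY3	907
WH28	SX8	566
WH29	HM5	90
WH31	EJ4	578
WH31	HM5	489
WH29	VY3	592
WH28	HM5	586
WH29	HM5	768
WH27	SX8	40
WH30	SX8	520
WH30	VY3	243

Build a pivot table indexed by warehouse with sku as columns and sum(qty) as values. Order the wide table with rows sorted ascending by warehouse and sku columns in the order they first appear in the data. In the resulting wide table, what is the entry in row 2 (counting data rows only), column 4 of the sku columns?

1469

With rows sorted ascending by warehouse, row 2 is warehouse=WH28. sku columns in first-appearance order: SX8, HM5, VY3, EJ4; column 4 is EJ4.
Long rows with warehouse=WH28, sku=EJ4: 357 + 671 + 441 = 1469.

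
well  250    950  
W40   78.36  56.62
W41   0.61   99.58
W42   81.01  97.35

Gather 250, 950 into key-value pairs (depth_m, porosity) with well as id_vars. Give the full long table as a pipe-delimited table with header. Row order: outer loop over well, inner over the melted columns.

Each (well, column) pair becomes one row: 3 × 2 = 6 rows.
For example, (W40, 250) → porosity=78.36.

| well | depth_m | porosity |
| W40 | 250 | 78.36 |
| W40 | 950 | 56.62 |
| W41 | 250 | 0.61 |
| W41 | 950 | 99.58 |
| W42 | 250 | 81.01 |
| W42 | 950 | 97.35 |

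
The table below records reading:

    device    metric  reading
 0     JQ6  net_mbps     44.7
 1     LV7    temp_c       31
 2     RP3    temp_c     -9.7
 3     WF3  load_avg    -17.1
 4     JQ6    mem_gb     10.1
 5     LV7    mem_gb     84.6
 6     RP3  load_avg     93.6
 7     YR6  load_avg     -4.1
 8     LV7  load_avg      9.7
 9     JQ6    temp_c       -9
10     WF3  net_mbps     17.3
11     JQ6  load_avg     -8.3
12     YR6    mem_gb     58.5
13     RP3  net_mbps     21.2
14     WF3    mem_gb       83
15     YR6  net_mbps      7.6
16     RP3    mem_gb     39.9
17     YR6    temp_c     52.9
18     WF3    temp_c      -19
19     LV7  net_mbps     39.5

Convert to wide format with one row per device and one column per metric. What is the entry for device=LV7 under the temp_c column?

Wide layout: rows indexed by device, columns are the 4 distinct metric values (net_mbps, temp_c, load_avg, mem_gb).
Cell (device=LV7, metric=temp_c) draws from the long row where device=LV7 and metric=temp_c, which has reading=31.

31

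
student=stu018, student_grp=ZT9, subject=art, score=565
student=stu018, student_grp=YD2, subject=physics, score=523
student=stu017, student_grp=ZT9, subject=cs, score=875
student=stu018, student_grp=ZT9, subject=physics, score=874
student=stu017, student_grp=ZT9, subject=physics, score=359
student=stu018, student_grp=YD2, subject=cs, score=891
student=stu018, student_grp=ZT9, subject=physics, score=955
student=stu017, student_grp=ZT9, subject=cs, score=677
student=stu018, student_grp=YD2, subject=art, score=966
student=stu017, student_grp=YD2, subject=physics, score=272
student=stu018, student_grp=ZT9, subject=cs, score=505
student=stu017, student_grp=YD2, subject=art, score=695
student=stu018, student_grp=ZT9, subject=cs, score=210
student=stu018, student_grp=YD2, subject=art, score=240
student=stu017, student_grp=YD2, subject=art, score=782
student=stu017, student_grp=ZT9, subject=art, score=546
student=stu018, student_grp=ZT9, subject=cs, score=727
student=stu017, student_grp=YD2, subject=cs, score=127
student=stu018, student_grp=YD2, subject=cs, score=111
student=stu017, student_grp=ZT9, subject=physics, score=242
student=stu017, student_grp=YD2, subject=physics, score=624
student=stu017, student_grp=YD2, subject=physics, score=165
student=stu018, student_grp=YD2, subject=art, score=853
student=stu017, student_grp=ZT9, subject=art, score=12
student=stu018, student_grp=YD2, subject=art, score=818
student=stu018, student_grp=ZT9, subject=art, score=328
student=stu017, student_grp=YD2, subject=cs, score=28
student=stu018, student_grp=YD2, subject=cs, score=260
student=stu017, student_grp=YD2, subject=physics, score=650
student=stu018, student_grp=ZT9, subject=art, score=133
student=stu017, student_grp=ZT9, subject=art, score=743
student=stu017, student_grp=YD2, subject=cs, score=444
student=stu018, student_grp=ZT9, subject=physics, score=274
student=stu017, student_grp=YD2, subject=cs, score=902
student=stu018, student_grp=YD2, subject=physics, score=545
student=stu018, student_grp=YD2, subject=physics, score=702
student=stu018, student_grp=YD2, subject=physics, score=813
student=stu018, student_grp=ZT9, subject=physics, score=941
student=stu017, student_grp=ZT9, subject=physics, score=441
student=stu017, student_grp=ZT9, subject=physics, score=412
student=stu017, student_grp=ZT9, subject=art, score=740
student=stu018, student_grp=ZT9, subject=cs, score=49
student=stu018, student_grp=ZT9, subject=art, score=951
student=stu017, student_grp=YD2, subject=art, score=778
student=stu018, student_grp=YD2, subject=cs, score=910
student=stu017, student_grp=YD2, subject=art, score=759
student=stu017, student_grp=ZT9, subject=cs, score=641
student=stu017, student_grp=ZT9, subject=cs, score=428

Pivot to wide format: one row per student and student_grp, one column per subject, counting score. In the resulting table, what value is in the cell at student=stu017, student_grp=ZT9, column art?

Rows with student=stu017, student_grp=ZT9 and subject=art: score values are 546, 12, 743, 740.
4 rows match — count = 4.

4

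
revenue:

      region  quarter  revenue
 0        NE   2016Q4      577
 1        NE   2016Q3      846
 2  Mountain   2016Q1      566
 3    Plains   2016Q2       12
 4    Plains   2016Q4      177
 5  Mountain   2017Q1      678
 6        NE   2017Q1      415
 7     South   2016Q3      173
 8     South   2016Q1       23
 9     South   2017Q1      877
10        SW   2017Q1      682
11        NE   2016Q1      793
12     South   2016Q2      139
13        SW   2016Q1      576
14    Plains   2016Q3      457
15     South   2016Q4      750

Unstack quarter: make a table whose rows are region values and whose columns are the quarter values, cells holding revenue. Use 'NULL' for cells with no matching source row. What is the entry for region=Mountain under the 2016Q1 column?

566

The long row with region=Mountain, quarter=2016Q1 has revenue=566.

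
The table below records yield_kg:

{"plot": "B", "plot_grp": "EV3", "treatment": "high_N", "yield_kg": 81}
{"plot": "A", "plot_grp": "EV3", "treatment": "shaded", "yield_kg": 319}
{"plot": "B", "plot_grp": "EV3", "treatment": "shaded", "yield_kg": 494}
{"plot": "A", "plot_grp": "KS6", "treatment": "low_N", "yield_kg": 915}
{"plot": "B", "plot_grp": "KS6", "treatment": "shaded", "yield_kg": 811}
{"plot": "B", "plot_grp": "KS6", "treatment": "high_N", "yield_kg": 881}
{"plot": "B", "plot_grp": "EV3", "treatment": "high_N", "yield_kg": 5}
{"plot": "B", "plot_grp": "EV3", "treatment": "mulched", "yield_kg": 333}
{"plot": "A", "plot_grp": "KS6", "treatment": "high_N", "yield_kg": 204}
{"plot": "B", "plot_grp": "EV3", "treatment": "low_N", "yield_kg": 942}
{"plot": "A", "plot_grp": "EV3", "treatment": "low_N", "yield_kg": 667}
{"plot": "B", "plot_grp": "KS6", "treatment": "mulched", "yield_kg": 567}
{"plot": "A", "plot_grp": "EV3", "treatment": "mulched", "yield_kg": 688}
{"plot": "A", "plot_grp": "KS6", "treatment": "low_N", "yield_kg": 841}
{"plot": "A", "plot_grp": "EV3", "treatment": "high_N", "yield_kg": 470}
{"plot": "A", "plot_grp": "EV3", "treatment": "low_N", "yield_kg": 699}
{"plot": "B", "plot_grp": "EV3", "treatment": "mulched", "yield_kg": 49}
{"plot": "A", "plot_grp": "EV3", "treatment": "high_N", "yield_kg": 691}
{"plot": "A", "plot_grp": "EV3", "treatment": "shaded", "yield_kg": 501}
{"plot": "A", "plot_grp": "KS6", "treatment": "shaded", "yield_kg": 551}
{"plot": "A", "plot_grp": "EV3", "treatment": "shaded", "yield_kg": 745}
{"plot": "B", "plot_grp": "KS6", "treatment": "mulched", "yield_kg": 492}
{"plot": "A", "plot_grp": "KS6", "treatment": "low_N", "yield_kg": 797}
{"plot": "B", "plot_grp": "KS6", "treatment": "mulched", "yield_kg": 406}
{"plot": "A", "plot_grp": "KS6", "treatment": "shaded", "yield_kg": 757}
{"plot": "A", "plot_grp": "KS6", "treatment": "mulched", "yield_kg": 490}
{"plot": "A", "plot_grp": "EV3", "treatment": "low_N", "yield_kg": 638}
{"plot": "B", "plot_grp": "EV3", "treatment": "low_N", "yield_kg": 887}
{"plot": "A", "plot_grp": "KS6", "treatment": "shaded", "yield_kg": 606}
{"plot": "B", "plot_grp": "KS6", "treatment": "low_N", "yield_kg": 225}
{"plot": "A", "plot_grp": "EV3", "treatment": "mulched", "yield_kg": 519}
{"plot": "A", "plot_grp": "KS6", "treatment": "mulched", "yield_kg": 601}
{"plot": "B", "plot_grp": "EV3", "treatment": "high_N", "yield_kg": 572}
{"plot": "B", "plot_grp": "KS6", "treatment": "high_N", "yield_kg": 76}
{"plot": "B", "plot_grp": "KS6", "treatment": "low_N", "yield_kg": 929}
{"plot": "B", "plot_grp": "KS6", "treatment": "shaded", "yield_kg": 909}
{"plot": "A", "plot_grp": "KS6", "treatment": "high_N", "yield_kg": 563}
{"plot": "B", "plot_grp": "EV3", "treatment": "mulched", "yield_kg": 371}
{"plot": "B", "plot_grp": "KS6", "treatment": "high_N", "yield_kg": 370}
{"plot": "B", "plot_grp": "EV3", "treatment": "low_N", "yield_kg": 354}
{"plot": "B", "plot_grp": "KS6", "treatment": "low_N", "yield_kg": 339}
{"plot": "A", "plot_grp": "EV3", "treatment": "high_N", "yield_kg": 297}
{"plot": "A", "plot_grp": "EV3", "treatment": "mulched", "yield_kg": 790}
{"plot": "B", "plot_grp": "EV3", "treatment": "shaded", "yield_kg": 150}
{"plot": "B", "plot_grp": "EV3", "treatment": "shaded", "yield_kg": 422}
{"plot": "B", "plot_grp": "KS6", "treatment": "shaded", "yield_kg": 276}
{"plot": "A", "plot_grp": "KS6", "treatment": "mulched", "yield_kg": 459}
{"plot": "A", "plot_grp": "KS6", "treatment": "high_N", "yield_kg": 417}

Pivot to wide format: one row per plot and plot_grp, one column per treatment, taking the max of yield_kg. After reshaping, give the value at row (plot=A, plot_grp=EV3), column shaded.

Rows with plot=A, plot_grp=EV3 and treatment=shaded: yield_kg values are 319, 501, 745.
max(319, 501, 745) = 745.

745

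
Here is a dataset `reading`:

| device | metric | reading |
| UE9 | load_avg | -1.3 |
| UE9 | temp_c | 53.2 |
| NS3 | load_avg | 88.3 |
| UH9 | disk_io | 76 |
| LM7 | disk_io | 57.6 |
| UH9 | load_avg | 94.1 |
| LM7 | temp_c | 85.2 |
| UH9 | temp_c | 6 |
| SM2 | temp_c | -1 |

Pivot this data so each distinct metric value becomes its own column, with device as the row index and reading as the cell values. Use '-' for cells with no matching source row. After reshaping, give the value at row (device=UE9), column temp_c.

The long row with device=UE9, metric=temp_c has reading=53.2.

53.2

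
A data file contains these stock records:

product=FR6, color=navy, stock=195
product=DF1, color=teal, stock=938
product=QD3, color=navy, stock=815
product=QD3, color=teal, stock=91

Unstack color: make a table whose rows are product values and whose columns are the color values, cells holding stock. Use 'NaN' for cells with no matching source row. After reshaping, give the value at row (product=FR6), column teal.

No long-format row has product=FR6 and color=teal, so the cell is NaN.

NaN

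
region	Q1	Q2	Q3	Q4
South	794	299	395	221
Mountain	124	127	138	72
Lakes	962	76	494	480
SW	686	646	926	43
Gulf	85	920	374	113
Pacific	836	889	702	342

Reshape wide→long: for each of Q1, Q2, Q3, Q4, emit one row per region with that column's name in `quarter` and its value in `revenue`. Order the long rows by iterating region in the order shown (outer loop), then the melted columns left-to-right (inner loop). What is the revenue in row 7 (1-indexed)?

24 rows total (6 × 4). Row 7: index ⌊(7-1)/4⌋ = 1 into region → Mountain; (7-1) mod 4 = 2 into the melted columns → Q3.
So row 7 is (Mountain, Q3, 138); revenue = 138.

138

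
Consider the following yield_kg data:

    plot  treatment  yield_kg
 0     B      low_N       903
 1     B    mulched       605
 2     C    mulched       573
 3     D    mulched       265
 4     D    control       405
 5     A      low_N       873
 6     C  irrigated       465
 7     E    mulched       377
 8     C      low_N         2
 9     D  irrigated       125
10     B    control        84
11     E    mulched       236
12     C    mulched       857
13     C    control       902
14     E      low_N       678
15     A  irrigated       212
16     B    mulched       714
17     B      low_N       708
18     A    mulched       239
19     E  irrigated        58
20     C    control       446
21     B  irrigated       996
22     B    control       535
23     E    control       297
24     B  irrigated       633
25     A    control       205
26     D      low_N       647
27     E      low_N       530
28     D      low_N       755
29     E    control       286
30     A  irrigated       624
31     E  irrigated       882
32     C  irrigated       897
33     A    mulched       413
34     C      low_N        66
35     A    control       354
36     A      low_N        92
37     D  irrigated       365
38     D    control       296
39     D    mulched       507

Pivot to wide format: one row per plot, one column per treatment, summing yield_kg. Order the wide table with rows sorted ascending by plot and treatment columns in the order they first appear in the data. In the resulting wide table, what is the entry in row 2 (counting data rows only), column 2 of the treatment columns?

With rows sorted ascending by plot, row 2 is plot=B. treatment columns in first-appearance order: low_N, mulched, control, irrigated; column 2 is mulched.
Long rows with plot=B, treatment=mulched: 605 + 714 = 1319.

1319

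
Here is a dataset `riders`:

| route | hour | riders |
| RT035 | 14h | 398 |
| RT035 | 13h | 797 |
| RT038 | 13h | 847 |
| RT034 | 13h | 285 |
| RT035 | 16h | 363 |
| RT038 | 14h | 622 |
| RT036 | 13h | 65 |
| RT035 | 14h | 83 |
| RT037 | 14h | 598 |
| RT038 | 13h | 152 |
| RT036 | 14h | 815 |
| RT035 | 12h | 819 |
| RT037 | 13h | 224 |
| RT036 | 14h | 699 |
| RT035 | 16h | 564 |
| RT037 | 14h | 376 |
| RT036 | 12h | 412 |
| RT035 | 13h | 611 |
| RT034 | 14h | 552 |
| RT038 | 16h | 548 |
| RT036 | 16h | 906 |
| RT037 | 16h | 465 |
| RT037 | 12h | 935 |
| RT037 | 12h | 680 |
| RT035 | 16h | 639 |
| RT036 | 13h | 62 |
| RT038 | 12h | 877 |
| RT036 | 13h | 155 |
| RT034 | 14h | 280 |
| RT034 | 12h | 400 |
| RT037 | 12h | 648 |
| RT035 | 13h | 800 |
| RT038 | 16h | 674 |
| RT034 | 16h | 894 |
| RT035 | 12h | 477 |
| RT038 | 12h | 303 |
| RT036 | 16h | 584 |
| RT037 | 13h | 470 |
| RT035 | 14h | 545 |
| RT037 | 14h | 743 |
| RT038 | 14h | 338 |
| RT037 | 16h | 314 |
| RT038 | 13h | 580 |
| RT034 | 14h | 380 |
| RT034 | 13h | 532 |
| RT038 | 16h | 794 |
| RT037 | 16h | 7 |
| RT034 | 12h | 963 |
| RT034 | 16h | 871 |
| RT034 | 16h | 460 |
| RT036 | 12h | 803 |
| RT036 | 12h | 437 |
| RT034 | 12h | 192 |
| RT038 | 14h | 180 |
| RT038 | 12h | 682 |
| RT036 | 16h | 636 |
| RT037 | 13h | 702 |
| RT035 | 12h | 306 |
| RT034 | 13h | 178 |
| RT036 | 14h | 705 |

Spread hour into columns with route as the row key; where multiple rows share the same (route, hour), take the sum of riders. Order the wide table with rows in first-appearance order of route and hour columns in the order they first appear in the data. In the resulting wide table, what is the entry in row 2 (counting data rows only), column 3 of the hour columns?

2016

With rows in first-appearance order of route, row 2 is route=RT038. hour columns in first-appearance order: 14h, 13h, 16h, 12h; column 3 is 16h.
Long rows with route=RT038, hour=16h: 548 + 674 + 794 = 2016.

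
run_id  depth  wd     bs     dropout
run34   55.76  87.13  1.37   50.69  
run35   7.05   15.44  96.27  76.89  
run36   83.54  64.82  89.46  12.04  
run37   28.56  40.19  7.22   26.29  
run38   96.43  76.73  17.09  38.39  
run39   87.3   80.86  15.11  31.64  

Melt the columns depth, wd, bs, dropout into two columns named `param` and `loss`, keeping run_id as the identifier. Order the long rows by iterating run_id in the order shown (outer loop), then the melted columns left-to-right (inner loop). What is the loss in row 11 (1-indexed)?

89.46

24 rows total (6 × 4). Row 11: index ⌊(11-1)/4⌋ = 2 into run_id → run36; (11-1) mod 4 = 2 into the melted columns → bs.
So row 11 is (run36, bs, 89.46); loss = 89.46.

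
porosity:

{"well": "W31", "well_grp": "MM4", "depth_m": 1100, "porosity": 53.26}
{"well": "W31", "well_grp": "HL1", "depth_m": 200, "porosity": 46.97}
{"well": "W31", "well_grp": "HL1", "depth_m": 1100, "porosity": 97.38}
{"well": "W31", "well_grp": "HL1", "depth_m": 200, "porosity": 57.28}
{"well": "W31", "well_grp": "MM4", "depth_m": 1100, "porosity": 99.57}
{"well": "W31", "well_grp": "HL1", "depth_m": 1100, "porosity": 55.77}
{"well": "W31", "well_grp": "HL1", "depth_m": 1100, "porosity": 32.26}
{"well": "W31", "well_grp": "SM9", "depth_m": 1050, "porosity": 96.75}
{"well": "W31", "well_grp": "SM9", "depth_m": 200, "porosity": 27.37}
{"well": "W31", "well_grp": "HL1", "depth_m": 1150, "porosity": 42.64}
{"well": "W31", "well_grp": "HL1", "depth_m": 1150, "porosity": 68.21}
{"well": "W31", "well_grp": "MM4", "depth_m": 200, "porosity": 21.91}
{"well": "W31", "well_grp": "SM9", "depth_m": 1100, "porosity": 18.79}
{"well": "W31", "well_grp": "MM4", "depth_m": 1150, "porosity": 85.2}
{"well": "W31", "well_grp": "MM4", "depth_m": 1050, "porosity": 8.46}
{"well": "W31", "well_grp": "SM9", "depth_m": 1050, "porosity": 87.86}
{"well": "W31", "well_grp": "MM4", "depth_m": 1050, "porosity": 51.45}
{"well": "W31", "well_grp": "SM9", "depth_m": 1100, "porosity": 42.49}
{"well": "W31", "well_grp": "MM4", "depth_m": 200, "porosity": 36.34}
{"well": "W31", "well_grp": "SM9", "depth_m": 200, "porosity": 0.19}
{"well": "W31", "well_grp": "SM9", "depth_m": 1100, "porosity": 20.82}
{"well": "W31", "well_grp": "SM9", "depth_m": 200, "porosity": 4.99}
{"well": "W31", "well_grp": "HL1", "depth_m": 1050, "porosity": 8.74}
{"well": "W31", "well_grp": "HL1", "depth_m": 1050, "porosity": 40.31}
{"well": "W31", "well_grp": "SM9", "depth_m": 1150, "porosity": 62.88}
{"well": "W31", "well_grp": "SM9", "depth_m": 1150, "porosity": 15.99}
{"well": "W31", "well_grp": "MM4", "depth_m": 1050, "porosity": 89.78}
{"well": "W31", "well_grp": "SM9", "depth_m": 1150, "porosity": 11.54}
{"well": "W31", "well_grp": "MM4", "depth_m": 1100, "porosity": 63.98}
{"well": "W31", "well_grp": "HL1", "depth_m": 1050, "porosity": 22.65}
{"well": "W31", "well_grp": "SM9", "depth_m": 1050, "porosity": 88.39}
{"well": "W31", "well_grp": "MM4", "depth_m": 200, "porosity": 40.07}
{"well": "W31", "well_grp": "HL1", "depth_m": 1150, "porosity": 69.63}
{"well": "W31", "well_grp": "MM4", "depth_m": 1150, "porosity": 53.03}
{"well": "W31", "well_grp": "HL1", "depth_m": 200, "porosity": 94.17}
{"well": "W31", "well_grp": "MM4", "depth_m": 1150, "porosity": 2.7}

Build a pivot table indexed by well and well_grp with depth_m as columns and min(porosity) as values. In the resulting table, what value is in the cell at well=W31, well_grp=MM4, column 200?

Rows with well=W31, well_grp=MM4 and depth_m=200: porosity values are 21.91, 36.34, 40.07.
min(21.91, 36.34, 40.07) = 21.91.

21.91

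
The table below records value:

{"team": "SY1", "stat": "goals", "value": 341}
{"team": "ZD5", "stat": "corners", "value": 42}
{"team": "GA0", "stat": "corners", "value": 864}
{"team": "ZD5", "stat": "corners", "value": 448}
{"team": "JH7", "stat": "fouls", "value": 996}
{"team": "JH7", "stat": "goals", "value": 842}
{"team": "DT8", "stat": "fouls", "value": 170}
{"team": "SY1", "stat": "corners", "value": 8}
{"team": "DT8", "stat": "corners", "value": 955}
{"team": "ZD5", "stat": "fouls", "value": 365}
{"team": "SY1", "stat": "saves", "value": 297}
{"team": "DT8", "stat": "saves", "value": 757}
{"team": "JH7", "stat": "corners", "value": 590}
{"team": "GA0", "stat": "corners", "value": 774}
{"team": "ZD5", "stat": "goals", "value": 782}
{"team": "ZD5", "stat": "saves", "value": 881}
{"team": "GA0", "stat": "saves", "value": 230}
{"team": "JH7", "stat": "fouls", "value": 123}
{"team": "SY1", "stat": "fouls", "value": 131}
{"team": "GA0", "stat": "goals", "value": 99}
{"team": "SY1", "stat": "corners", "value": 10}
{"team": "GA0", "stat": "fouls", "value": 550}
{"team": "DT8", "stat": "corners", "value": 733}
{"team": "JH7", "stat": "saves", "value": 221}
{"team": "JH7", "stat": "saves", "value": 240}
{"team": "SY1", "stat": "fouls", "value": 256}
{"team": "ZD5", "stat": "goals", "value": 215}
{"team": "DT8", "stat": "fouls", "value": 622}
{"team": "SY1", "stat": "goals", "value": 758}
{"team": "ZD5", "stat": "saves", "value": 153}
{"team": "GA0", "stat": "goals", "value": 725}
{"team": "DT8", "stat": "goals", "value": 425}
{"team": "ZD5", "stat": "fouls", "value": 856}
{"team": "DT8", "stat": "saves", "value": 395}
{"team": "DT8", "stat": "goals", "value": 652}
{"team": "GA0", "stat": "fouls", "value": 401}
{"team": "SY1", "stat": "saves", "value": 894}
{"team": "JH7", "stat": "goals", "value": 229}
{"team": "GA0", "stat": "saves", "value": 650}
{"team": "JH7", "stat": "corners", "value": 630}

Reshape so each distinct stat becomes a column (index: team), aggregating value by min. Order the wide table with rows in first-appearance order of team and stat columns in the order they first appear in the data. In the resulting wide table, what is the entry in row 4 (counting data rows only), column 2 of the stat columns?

590

With rows in first-appearance order of team, row 4 is team=JH7. stat columns in first-appearance order: goals, corners, fouls, saves; column 2 is corners.
Long rows with team=JH7, stat=corners: min(590, 630) = 590.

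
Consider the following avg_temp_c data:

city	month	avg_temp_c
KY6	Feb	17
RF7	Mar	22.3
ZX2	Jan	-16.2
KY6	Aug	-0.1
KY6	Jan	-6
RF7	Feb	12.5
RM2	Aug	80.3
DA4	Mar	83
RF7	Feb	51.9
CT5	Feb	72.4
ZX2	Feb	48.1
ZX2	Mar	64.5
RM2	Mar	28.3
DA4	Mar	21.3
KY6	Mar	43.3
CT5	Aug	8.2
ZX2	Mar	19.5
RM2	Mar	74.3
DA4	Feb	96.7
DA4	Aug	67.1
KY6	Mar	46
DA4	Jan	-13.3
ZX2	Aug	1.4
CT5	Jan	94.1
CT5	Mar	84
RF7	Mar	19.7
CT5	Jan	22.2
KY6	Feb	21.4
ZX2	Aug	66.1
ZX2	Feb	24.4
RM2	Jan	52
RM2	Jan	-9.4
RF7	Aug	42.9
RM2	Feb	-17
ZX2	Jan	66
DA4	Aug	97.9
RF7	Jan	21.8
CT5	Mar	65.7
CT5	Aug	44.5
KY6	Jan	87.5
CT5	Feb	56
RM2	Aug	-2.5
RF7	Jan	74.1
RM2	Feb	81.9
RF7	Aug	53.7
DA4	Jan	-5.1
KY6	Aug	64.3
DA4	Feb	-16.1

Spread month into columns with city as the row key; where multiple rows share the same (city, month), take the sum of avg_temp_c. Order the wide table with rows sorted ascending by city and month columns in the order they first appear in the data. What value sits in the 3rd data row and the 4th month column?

64.2

With rows sorted ascending by city, row 3 is city=KY6. month columns in first-appearance order: Feb, Mar, Jan, Aug; column 4 is Aug.
Long rows with city=KY6, month=Aug: -0.1 + 64.3 = 64.2.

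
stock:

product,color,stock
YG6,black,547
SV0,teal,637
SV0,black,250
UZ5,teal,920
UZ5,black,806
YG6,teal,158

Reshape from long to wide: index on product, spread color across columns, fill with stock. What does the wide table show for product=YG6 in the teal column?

Wide layout: rows indexed by product, columns are the 2 distinct color values (black, teal).
Cell (product=YG6, color=teal) draws from the long row where product=YG6 and color=teal, which has stock=158.

158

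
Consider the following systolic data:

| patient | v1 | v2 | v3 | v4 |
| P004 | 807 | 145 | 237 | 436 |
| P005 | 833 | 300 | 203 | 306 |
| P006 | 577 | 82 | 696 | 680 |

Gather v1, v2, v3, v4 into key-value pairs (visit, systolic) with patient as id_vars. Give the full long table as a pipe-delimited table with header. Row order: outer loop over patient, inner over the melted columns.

| patient | visit | systolic |
| P004 | v1 | 807 |
| P004 | v2 | 145 |
| P004 | v3 | 237 |
| P004 | v4 | 436 |
| P005 | v1 | 833 |
| P005 | v2 | 300 |
| P005 | v3 | 203 |
| P005 | v4 | 306 |
| P006 | v1 | 577 |
| P006 | v2 | 82 |
| P006 | v3 | 696 |
| P006 | v4 | 680 |

Each (patient, column) pair becomes one row: 3 × 4 = 12 rows.
For example, (P004, v1) → systolic=807.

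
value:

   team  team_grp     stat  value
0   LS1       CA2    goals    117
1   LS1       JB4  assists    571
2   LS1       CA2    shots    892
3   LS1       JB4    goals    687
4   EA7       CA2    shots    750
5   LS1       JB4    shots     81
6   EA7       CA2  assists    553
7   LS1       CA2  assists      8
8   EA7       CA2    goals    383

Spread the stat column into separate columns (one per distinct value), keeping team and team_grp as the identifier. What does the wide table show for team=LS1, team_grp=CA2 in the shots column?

Wide layout: rows indexed by team and team_grp, columns are the 3 distinct stat values (goals, assists, shots).
Cell (team=LS1, team_grp=CA2, stat=shots) draws from the long row where team=LS1, team_grp=CA2 and stat=shots, which has value=892.

892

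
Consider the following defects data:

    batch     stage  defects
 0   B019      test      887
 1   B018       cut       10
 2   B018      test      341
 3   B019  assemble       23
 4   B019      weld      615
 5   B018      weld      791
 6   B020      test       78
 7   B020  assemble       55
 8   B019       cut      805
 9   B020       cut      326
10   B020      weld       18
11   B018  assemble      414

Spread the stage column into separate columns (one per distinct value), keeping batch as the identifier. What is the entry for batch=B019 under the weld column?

Wide layout: rows indexed by batch, columns are the 4 distinct stage values (test, cut, assemble, weld).
Cell (batch=B019, stage=weld) draws from the long row where batch=B019 and stage=weld, which has defects=615.

615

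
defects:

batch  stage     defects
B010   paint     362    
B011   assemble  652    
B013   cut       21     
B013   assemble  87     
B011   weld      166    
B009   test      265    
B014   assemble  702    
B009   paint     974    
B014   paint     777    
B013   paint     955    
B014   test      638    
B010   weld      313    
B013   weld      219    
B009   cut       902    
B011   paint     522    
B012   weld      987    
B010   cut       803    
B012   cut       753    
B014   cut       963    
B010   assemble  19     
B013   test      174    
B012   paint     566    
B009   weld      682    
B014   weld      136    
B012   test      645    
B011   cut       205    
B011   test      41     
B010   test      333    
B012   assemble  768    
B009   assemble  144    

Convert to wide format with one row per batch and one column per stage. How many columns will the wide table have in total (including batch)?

1 column for batch plus 5 distinct stage values → 6 columns.

6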